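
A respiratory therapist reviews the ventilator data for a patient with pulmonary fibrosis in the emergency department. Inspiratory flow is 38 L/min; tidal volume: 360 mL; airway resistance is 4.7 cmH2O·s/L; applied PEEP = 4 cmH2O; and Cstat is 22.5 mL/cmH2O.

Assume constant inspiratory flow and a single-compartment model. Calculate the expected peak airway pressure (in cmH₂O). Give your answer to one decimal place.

Flow: 38 L/min ÷ 60 = 0.6333 L/s.
Equation of motion (constant flow): PIP = Vt/C + R·V̇ + PEEP.
PIP = 360/22.5 + 4.7×0.6333 + 4 = 16.0 + 2.977 + 4 = 22.977 cmH2O.

23.0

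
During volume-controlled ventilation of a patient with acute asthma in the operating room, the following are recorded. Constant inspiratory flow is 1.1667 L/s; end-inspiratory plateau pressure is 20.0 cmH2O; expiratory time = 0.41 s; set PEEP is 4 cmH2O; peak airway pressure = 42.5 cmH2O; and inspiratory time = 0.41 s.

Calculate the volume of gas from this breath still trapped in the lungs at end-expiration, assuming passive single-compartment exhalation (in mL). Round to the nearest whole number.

235

Vt = flow × Ti = 1.1667 L/s × 0.41 s × 1000 mL/L = 478.35 mL.
R = (PIP − Pplat)/V̇ = (42.5 − 20.0) / 1.1667 = 22.5/1.1667 = 19.285 cmH2O·s/L.
C = Vt/(Pplat − PEEP) = 478.35 / (20.0 − 4) = 478.35/16.0 = 29.897 mL/cmH2O.
τ = R × C = 19.285 × 0.0299 L/cmH2O = 0.5766 s.
Fraction remaining = e^(−Te/τ) = e^(−0.41/0.5766) = 0.4911.
Trapped volume = 478.35 × 0.4911 = 234.92 mL.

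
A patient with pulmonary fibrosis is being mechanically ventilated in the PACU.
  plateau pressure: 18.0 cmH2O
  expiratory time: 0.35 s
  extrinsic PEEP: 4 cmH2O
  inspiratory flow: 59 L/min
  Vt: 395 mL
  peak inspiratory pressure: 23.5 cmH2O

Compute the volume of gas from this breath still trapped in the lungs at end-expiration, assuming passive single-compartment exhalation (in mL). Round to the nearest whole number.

43

Flow: 59 L/min ÷ 60 = 0.9833 L/s.
R = (PIP − Pplat)/V̇ = (23.5 − 18.0) / 0.9833 = 5.5/0.9833 = 5.593 cmH2O·s/L.
C = Vt/(Pplat − PEEP) = 395.0 / (18.0 − 4) = 395.0/14.0 = 28.214 mL/cmH2O.
τ = R × C = 5.593 × 0.02821 L/cmH2O = 0.1578 s.
Fraction remaining = e^(−Te/τ) = e^(−0.35/0.1578) = 0.1088.
Trapped volume = 395.0 × 0.1088 = 42.976 mL.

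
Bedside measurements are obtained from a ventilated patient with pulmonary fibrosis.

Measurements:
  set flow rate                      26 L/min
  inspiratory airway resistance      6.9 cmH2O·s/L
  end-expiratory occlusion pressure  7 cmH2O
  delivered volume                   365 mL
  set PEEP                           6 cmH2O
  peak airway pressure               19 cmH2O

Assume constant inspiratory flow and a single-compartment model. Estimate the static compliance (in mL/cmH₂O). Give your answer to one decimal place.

40.5

Flow: 26 L/min ÷ 60 = 0.4333 L/s.
Total PEEP = 7 cmH2O (set 6 + intrinsic 1); this is the baseline alveolar pressure.
Equation of motion (constant flow): PIP = Vt/C + R·V̇ + PEEP.
Vt/C = PIP − R·V̇ − PEEP = 19 − 6.9×0.4333 − 7 = 19 − 2.99 − 7 = 9.01 cmH2O.
C = Vt / 9.01 = 365 / 9.01 = 40.511 mL/cmH2O.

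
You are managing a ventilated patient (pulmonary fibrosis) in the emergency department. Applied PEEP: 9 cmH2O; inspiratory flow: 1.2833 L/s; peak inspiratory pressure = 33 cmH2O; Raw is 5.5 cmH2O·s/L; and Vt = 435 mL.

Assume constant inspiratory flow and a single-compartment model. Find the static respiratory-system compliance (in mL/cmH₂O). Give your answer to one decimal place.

Equation of motion (constant flow): PIP = Vt/C + R·V̇ + PEEP.
Vt/C = PIP − R·V̇ − PEEP = 33 − 5.5×1.2833 − 9 = 33 − 7.058 − 9 = 16.942 cmH2O.
C = Vt / 16.942 = 435 / 16.942 = 25.676 mL/cmH2O.

25.7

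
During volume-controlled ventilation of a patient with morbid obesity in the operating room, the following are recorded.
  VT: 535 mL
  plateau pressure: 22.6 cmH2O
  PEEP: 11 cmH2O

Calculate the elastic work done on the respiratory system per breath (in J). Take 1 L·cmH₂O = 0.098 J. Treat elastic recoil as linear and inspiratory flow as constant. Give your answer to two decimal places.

Elastic work ≈ ½ × (Pplat − PEEP) × Vt = 0.5 × (22.6 − 11) × 0.535 L = 0.5 × 11.6 × 0.535 = 3.103 L·cmH2O.
× 0.098 J/(L·cmH2O) → 0.3041 J.

0.30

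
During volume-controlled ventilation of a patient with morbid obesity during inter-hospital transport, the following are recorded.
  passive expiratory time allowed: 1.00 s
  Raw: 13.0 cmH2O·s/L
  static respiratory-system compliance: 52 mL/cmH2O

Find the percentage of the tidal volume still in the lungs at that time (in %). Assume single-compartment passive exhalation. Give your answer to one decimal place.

22.8

τ = R × C = 13.0 × 52 mL/cmH2O = 13.0 × 0.052 L/cmH2O = 0.676 s.
Passive exhalation: V(t)/V₀ = e^(−t/τ) = e^(−1.00/0.676) = 0.2278.
Fraction remaining = 0.2278 → 22.78%.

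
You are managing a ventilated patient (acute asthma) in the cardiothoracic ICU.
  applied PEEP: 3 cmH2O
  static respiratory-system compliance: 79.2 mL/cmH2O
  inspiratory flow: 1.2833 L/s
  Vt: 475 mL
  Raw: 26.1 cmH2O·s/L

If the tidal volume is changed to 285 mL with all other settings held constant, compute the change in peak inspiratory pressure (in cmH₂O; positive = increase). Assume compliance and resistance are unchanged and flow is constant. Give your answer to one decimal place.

-2.4

PIP = Vt/C + R·V̇ + PEEP (constant-flow equation of motion).
Only the elastic term changes: ΔPIP = ΔVt / C = (285 − 475) / 79.2 = -2.399 cmH2O.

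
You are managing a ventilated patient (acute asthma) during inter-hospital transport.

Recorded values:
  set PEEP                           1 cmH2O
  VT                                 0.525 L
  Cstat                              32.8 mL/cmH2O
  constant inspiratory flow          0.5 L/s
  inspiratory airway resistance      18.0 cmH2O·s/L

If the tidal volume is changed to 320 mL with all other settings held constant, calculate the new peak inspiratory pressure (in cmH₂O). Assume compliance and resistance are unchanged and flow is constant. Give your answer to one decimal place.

PIP = Vt/C + R·V̇ + PEEP (constant-flow equation of motion).
Only the elastic term changes: ΔPIP = ΔVt / C = (320 − 525) / 32.8 = -6.25 cmH2O.
Original PIP = 525/32.8 + 18.0×0.5 + 1 = 26.006 cmH2O; new PIP = 26.006 + (-6.25) = 19.756 cmH2O.

19.8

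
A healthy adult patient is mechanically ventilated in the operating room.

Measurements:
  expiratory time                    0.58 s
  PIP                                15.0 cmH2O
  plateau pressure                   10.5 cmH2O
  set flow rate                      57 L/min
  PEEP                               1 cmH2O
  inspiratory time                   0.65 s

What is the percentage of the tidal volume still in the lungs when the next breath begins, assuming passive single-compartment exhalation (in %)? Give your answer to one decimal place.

15.2

Flow: 57 L/min ÷ 60 = 0.95 L/s.
Vt = flow × Ti = 0.95 L/s × 0.65 s × 1000 mL/L = 617.5 mL.
R = (PIP − Pplat)/V̇ = (15.0 − 10.5) / 0.95 = 4.5/0.95 = 4.737 cmH2O·s/L.
C = Vt/(Pplat − PEEP) = 617.5 / (10.5 − 1) = 617.5/9.5 = 65.0 mL/cmH2O.
τ = R × C = 4.737 × 0.065 L/cmH2O = 0.3079 s.
Fraction remaining at end-expiration = e^(−Te/τ) = e^(−0.58/0.3079) = 0.152 → 15.2%.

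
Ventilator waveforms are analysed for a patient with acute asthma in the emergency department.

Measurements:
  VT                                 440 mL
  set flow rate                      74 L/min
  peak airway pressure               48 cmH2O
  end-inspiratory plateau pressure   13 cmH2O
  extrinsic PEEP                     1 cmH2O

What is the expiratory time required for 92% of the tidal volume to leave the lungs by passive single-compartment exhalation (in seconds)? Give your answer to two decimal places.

Flow: 74 L/min ÷ 60 = 1.2333 L/s.
R = (PIP − Pplat)/V̇ = (48 − 13) / 1.2333 = 35.0/1.2333 = 28.379 cmH2O·s/L.
C = Vt/(Pplat − PEEP) = 440.0 / (13 − 1) = 440.0/12.0 = 36.667 mL/cmH2O.
τ = R × C = 28.379 × 0.03667 L/cmH2O = 1.041 s.
t = −τ·ln(1 − 0.92) = −1.041·ln(0.08) = 2.629 s.

2.63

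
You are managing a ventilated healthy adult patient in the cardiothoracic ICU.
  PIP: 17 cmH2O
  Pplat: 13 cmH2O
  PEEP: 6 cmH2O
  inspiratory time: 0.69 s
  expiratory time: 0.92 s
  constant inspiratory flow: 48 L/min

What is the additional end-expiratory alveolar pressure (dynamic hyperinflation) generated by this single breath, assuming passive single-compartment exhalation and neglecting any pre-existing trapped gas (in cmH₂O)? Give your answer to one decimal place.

Flow: 48 L/min ÷ 60 = 0.8 L/s.
Vt = flow × Ti = 0.8 L/s × 0.69 s × 1000 mL/L = 552.0 mL.
R = (PIP − Pplat)/V̇ = (17 − 13) / 0.8 = 4.0/0.8 = 5.0 cmH2O·s/L.
C = Vt/(Pplat − PEEP) = 552.0 / (13 − 6) = 552.0/7.0 = 78.857 mL/cmH2O.
τ = R × C = 5.0 × 0.07886 L/cmH2O = 0.3943 s.
Fraction remaining = e^(−Te/τ) = e^(−0.92/0.3943) = 0.09698; trapped volume = 552.0 × 0.09698 = 53.533 mL.
Additional alveolar pressure from trapping ≈ V_trapped / C = 53.533 / 78.857 = 0.6789 cmH2O.

0.7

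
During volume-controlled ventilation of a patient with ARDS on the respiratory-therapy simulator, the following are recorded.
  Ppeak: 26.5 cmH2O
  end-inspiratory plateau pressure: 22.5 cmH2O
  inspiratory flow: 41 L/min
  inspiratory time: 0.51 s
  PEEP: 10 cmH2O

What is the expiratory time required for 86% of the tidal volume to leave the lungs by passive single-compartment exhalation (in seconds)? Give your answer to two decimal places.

0.32

Flow: 41 L/min ÷ 60 = 0.6833 L/s.
Vt = flow × Ti = 0.6833 L/s × 0.51 s × 1000 mL/L = 348.48 mL.
R = (PIP − Pplat)/V̇ = (26.5 − 22.5) / 0.6833 = 4.0/0.6833 = 5.854 cmH2O·s/L.
C = Vt/(Pplat − PEEP) = 348.48 / (22.5 − 10) = 348.48/12.5 = 27.878 mL/cmH2O.
τ = R × C = 5.854 × 0.02788 L/cmH2O = 0.1632 s.
t = −τ·ln(1 − 0.86) = −0.1632·ln(0.14) = 0.3209 s.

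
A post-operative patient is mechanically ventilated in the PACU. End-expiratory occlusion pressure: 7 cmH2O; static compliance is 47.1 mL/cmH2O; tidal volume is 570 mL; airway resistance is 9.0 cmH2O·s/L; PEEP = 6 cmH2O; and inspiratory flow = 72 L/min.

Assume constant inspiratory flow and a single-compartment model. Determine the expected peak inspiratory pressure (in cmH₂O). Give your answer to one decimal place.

Flow: 72 L/min ÷ 60 = 1.2 L/s.
Total PEEP = 7 cmH2O (set 6 + intrinsic 1); this is the baseline alveolar pressure.
Equation of motion (constant flow): PIP = Vt/C + R·V̇ + PEEP.
PIP = 570/47.1 + 9.0×1.2 + 7 = 12.102 + 10.8 + 7 = 29.902 cmH2O.

29.9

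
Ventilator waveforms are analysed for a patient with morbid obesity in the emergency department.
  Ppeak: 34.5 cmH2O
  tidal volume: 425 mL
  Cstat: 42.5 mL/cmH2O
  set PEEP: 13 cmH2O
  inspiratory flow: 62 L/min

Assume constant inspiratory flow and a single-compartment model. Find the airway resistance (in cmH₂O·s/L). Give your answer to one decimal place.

11.1

Flow: 62 L/min ÷ 60 = 1.0333 L/s.
Equation of motion (constant flow): PIP = Vt/C + R·V̇ + PEEP.
R·V̇ = PIP − Vt/C − PEEP = 34.5 − 425/42.5 − 13 = 34.5 − 10.0 − 13 = 11.5 cmH2O.
R = 11.5 / 1.0333 = 11.129 cmH2O·s/L.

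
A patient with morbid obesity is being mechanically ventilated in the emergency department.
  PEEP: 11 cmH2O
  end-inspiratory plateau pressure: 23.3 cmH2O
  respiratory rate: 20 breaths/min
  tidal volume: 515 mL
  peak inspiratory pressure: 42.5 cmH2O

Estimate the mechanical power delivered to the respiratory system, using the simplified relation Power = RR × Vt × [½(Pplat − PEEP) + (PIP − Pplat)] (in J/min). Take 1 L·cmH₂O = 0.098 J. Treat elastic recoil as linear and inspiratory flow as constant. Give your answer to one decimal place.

25.6

Per-breath work = Vt × [½(Pplat−PEEP) + (PIP−Pplat)] = 0.515 × [0.5×12.3 + 19.2] = 0.515 × 25.35 = 13.055 L·cmH2O.
Power = 20 × 13.055 = 261.1 L·cmH2O/min.
× 0.098 J/(L·cmH2O) → 25.588 J/min.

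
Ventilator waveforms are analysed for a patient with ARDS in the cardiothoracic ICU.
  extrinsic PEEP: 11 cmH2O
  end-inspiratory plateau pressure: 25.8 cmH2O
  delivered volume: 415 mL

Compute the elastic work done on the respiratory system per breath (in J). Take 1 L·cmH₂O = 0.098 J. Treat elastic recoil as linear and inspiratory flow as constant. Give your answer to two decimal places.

Elastic work ≈ ½ × (Pplat − PEEP) × Vt = 0.5 × (25.8 − 11) × 0.415 L = 0.5 × 14.8 × 0.415 = 3.071 L·cmH2O.
× 0.098 J/(L·cmH2O) → 0.301 J.

0.30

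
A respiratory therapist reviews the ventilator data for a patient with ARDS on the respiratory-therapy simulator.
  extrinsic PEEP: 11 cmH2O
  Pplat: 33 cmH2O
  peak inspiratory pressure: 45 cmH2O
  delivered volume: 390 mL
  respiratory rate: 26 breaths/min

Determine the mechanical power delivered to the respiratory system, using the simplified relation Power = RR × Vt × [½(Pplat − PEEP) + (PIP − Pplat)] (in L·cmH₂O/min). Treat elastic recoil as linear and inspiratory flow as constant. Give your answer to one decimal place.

Per-breath work = Vt × [½(Pplat−PEEP) + (PIP−Pplat)] = 0.390 × [0.5×22.0 + 12.0] = 0.390 × 23.0 = 8.97 L·cmH2O.
Power = 26 × 8.97 = 233.22 L·cmH2O/min.

233.2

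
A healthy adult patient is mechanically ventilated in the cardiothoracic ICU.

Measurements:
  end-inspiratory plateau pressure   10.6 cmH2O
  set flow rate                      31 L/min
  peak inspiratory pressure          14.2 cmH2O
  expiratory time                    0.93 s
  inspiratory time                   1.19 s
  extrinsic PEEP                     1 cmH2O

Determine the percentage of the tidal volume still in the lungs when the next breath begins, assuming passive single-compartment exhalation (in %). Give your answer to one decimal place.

12.4

Flow: 31 L/min ÷ 60 = 0.5167 L/s.
Vt = flow × Ti = 0.5167 L/s × 1.19 s × 1000 mL/L = 614.87 mL.
R = (PIP − Pplat)/V̇ = (14.2 − 10.6) / 0.5167 = 3.6/0.5167 = 6.967 cmH2O·s/L.
C = Vt/(Pplat − PEEP) = 614.87 / (10.6 − 1) = 614.87/9.6 = 64.049 mL/cmH2O.
τ = R × C = 6.967 × 0.06405 L/cmH2O = 0.4462 s.
Fraction remaining at end-expiration = e^(−Te/τ) = e^(−0.93/0.4462) = 0.1244 → 12.44%.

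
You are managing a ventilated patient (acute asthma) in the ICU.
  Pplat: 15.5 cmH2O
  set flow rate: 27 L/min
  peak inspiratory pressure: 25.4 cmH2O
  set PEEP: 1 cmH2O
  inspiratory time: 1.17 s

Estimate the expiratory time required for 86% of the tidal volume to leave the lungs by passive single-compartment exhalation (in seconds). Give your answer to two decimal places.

1.57

Flow: 27 L/min ÷ 60 = 0.45 L/s.
Vt = flow × Ti = 0.45 L/s × 1.17 s × 1000 mL/L = 526.5 mL.
R = (PIP − Pplat)/V̇ = (25.4 − 15.5) / 0.45 = 9.9/0.45 = 22.0 cmH2O·s/L.
C = Vt/(Pplat − PEEP) = 526.5 / (15.5 − 1) = 526.5/14.5 = 36.31 mL/cmH2O.
τ = R × C = 22.0 × 0.03631 L/cmH2O = 0.7988 s.
t = −τ·ln(1 − 0.86) = −0.7988·ln(0.14) = 1.571 s.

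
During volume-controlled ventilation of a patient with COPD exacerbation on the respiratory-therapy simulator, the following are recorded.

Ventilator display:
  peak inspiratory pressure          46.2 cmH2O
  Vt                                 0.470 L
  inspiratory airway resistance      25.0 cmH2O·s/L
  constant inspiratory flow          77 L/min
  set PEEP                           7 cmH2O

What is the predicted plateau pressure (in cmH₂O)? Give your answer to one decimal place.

Flow: 77 L/min ÷ 60 = 1.2833 L/s.
Pplat = PIP − Raw × flow = 46.2 − 25.0 × 1.2833 = 46.2 − 32.083 = 14.117 cmH2O.

14.1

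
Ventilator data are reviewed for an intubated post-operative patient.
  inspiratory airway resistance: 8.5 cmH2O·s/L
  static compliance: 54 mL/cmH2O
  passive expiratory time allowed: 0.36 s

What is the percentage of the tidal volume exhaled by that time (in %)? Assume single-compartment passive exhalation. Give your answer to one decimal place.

τ = R × C = 8.5 × 54 mL/cmH2O = 8.5 × 0.054 L/cmH2O = 0.459 s.
Passive exhalation: V(t)/V₀ = e^(−t/τ) = e^(−0.36/0.459) = 0.4564.
Fraction exhaled = 1 − 0.4564 = 0.5436 → 54.36%.

54.4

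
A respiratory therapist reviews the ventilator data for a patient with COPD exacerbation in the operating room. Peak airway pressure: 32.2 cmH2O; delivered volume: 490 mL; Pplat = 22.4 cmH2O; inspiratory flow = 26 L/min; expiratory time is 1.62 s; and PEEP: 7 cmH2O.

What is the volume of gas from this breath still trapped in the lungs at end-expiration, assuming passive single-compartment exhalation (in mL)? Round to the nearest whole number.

52

Flow: 26 L/min ÷ 60 = 0.4333 L/s.
R = (PIP − Pplat)/V̇ = (32.2 − 22.4) / 0.4333 = 9.8/0.4333 = 22.617 cmH2O·s/L.
C = Vt/(Pplat − PEEP) = 490.0 / (22.4 − 7) = 490.0/15.4 = 31.818 mL/cmH2O.
τ = R × C = 22.617 × 0.03182 L/cmH2O = 0.7197 s.
Fraction remaining = e^(−Te/τ) = e^(−1.62/0.7197) = 0.1053.
Trapped volume = 490.0 × 0.1053 = 51.597 mL.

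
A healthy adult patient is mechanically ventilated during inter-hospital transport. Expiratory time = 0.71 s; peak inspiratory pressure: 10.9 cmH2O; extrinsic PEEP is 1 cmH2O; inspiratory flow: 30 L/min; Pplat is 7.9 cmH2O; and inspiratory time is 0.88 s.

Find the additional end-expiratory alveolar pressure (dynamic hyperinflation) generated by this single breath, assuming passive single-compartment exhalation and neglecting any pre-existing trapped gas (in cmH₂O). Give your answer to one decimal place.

1.1

Flow: 30 L/min ÷ 60 = 0.5 L/s.
Vt = flow × Ti = 0.5 L/s × 0.88 s × 1000 mL/L = 440.0 mL.
R = (PIP − Pplat)/V̇ = (10.9 − 7.9) / 0.5 = 3.0/0.5 = 6.0 cmH2O·s/L.
C = Vt/(Pplat − PEEP) = 440.0 / (7.9 − 1) = 440.0/6.9 = 63.768 mL/cmH2O.
τ = R × C = 6.0 × 0.06377 L/cmH2O = 0.3826 s.
Fraction remaining = e^(−Te/τ) = e^(−0.71/0.3826) = 0.1563; trapped volume = 440.0 × 0.1563 = 68.772 mL.
Additional alveolar pressure from trapping ≈ V_trapped / C = 68.772 / 63.768 = 1.078 cmH2O.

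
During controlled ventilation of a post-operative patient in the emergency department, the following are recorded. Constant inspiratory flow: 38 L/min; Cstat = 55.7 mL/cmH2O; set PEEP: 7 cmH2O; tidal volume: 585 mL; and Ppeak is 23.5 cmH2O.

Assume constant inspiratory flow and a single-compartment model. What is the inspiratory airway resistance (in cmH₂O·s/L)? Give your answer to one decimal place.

Flow: 38 L/min ÷ 60 = 0.6333 L/s.
Equation of motion (constant flow): PIP = Vt/C + R·V̇ + PEEP.
R·V̇ = PIP − Vt/C − PEEP = 23.5 − 585/55.7 − 7 = 23.5 − 10.503 − 7 = 5.997 cmH2O.
R = 5.997 / 0.6333 = 9.469 cmH2O·s/L.

9.5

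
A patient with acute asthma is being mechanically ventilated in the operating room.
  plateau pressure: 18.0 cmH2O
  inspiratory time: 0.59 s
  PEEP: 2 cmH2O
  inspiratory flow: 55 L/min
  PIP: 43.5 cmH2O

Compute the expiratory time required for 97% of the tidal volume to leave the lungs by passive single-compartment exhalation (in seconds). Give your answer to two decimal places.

3.30

Flow: 55 L/min ÷ 60 = 0.9167 L/s.
Vt = flow × Ti = 0.9167 L/s × 0.59 s × 1000 mL/L = 540.85 mL.
R = (PIP − Pplat)/V̇ = (43.5 − 18.0) / 0.9167 = 25.5/0.9167 = 27.817 cmH2O·s/L.
C = Vt/(Pplat − PEEP) = 540.85 / (18.0 − 2) = 540.85/16.0 = 33.803 mL/cmH2O.
τ = R × C = 27.817 × 0.0338 L/cmH2O = 0.9402 s.
t = −τ·ln(1 − 0.97) = −0.9402·ln(0.03) = 3.297 s.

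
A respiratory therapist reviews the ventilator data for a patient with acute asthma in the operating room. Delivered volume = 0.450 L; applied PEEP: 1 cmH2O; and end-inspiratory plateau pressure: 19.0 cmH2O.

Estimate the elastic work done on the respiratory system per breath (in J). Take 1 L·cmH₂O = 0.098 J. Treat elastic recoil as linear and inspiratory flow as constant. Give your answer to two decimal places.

0.40

Elastic work ≈ ½ × (Pplat − PEEP) × Vt = 0.5 × (19.0 − 1) × 0.450 L = 0.5 × 18.0 × 0.450 = 4.05 L·cmH2O.
× 0.098 J/(L·cmH2O) → 0.3969 J.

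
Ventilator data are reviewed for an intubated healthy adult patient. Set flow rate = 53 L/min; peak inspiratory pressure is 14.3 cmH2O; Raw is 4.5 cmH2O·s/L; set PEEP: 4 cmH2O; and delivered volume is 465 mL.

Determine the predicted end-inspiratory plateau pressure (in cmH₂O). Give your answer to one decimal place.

10.3

Flow: 53 L/min ÷ 60 = 0.8833 L/s.
Pplat = PIP − Raw × flow = 14.3 − 4.5 × 0.8833 = 14.3 − 3.975 = 10.325 cmH2O.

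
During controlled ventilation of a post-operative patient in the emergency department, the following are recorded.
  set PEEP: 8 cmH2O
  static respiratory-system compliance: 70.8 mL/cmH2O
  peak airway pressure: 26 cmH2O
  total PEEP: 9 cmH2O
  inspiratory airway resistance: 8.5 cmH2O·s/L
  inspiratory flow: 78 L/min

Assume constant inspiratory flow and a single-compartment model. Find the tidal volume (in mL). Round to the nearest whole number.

421

Flow: 78 L/min ÷ 60 = 1.3 L/s.
Total PEEP = 9 cmH2O (set 8 + intrinsic 1); this is the baseline alveolar pressure.
Equation of motion (constant flow): PIP = Vt/C + R·V̇ + PEEP.
Vt/C = PIP − R·V̇ − PEEP = 26 − 11.05 − 9 = 5.95 cmH2O.
Vt = C × 5.95 = 70.8 × 5.95 = 421.26 mL.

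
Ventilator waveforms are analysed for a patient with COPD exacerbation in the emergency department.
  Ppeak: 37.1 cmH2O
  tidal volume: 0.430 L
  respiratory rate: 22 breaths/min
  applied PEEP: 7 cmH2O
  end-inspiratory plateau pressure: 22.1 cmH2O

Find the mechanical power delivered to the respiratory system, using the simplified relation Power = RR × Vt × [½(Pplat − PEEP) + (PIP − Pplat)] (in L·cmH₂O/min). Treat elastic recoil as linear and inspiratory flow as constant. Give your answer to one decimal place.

213.3

Per-breath work = Vt × [½(Pplat−PEEP) + (PIP−Pplat)] = 0.430 × [0.5×15.1 + 15.0] = 0.430 × 22.55 = 9.697 L·cmH2O.
Power = 22 × 9.697 = 213.33 L·cmH2O/min.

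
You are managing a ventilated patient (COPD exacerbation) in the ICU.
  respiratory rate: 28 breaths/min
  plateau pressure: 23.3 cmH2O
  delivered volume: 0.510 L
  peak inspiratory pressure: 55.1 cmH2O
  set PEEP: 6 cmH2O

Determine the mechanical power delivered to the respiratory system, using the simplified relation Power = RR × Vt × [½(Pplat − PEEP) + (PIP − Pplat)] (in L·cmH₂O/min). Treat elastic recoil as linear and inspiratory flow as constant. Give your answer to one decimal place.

577.6

Per-breath work = Vt × [½(Pplat−PEEP) + (PIP−Pplat)] = 0.510 × [0.5×17.3 + 31.8] = 0.510 × 40.45 = 20.63 L·cmH2O.
Power = 28 × 20.63 = 577.64 L·cmH2O/min.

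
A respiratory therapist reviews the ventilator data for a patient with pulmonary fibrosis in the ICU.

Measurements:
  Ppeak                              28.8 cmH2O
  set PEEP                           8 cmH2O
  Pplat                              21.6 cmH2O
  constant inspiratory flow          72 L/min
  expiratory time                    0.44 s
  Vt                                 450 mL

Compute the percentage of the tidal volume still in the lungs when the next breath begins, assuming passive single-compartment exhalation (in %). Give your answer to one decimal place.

10.9

Flow: 72 L/min ÷ 60 = 1.2 L/s.
R = (PIP − Pplat)/V̇ = (28.8 − 21.6) / 1.2 = 7.2/1.2 = 6.0 cmH2O·s/L.
C = Vt/(Pplat − PEEP) = 450.0 / (21.6 − 8) = 450.0/13.6 = 33.088 mL/cmH2O.
τ = R × C = 6.0 × 0.03309 L/cmH2O = 0.1985 s.
Fraction remaining at end-expiration = e^(−Te/τ) = e^(−0.44/0.1985) = 0.109 → 10.9%.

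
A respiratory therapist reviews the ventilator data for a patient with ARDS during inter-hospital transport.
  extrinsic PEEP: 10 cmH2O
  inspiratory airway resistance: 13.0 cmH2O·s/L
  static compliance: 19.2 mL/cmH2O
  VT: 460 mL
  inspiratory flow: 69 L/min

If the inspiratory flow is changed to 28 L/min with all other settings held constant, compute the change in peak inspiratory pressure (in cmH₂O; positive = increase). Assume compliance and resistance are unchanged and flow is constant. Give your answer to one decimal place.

-8.9

Flow: 69 L/min ÷ 60 = 1.15 L/s.
New flow: 28 L/min ÷ 60 = 0.4667 L/s.
PIP = Vt/C + R·V̇ + PEEP (constant-flow equation of motion).
Only the resistive term changes: ΔPIP = R × ΔV̇ = 13.0 × (0.4667 − 1.15) = 13.0 × -0.6833 = -8.883 cmH2O.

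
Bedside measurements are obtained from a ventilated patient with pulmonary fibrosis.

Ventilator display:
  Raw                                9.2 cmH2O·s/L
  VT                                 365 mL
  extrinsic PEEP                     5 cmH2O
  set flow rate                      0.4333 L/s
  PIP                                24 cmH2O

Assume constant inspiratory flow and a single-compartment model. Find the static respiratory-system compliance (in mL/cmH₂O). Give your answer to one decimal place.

24.3

Equation of motion (constant flow): PIP = Vt/C + R·V̇ + PEEP.
Vt/C = PIP − R·V̇ − PEEP = 24 − 9.2×0.4333 − 5 = 24 − 3.986 − 5 = 15.014 cmH2O.
C = Vt / 15.014 = 365 / 15.014 = 24.311 mL/cmH2O.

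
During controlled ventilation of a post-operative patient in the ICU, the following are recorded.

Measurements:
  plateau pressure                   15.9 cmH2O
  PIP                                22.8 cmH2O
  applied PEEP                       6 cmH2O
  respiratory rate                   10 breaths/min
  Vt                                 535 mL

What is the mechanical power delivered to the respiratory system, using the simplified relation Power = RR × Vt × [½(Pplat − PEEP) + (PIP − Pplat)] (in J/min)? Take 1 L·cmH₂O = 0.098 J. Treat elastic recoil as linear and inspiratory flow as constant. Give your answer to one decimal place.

Per-breath work = Vt × [½(Pplat−PEEP) + (PIP−Pplat)] = 0.535 × [0.5×9.9 + 6.9] = 0.535 × 11.85 = 6.34 L·cmH2O.
Power = 10 × 6.34 = 63.4 L·cmH2O/min.
× 0.098 J/(L·cmH2O) → 6.213 J/min.

6.2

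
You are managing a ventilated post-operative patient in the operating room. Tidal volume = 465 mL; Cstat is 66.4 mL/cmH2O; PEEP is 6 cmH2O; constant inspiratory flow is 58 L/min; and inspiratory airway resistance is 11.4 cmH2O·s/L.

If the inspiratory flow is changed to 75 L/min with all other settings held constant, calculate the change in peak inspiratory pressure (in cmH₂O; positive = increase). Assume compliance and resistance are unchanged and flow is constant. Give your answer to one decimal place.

3.2

Flow: 58 L/min ÷ 60 = 0.9667 L/s.
New flow: 75 L/min ÷ 60 = 1.25 L/s.
PIP = Vt/C + R·V̇ + PEEP (constant-flow equation of motion).
Only the resistive term changes: ΔPIP = R × ΔV̇ = 11.4 × (1.25 − 0.9667) = 11.4 × 0.2833 = 3.23 cmH2O.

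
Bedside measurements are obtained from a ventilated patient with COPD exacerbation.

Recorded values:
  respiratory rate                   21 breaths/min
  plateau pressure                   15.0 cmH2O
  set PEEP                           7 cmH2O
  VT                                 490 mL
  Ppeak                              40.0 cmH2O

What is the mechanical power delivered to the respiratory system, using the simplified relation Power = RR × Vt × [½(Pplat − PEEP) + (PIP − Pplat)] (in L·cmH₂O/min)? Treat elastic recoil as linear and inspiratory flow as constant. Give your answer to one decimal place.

Per-breath work = Vt × [½(Pplat−PEEP) + (PIP−Pplat)] = 0.490 × [0.5×8.0 + 25.0] = 0.490 × 29.0 = 14.21 L·cmH2O.
Power = 21 × 14.21 = 298.41 L·cmH2O/min.

298.4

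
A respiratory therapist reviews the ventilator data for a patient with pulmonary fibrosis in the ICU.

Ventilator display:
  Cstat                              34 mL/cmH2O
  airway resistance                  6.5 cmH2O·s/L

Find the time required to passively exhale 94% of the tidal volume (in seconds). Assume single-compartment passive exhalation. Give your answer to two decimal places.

0.62

τ = R × C = 6.5 × 34 mL/cmH2O = 6.5 × 0.034 L/cmH2O = 0.221 s.
Exhaled fraction f = 1 − e^(−t/τ) → t = −τ·ln(1 − f) = −0.221·ln(0.06) = 0.6218 s.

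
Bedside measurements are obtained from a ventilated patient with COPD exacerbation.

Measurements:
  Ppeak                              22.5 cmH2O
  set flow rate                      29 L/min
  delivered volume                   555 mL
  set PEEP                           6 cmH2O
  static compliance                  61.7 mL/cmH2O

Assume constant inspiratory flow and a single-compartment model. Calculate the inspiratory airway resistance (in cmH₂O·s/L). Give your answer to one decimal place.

15.5

Flow: 29 L/min ÷ 60 = 0.4833 L/s.
Equation of motion (constant flow): PIP = Vt/C + R·V̇ + PEEP.
R·V̇ = PIP − Vt/C − PEEP = 22.5 − 555/61.7 − 6 = 22.5 − 8.995 − 6 = 7.505 cmH2O.
R = 7.505 / 0.4833 = 15.529 cmH2O·s/L.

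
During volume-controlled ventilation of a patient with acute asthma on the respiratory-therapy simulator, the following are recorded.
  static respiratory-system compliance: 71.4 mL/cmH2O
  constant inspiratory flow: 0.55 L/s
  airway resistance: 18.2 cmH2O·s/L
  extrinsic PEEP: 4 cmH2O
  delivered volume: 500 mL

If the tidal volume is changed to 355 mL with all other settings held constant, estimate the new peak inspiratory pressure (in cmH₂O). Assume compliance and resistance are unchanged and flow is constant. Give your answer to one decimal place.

19.0

PIP = Vt/C + R·V̇ + PEEP (constant-flow equation of motion).
Only the elastic term changes: ΔPIP = ΔVt / C = (355 − 500) / 71.4 = -2.031 cmH2O.
Original PIP = 500/71.4 + 18.2×0.55 + 4 = 21.013 cmH2O; new PIP = 21.013 + (-2.031) = 18.982 cmH2O.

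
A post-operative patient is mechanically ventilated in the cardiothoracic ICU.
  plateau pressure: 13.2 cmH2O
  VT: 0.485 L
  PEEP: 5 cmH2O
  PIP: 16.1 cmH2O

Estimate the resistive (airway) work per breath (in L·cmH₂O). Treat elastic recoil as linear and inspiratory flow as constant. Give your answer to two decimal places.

1.41

With constant inspiratory flow the resistive pressure is constant at PIP − Pplat = 16.1 − 13.2 = 2.9 cmH2O, so resistive work = 2.9 × 0.485 = 1.407 L·cmH2O.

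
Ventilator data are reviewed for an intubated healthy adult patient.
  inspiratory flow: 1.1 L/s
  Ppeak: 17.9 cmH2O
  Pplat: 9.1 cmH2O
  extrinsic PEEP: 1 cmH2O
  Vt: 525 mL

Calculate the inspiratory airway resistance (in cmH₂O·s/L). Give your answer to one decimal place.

8.0

Raw = (PIP − Pplat) / flow = (17.9 − 9.1) / 1.1 = 8.8 / 1.1 = 8.0 cmH2O·s/L.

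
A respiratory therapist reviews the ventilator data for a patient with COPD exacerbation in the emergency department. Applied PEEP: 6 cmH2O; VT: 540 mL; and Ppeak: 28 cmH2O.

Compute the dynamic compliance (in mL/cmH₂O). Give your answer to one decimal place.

24.5

Dynamic compliance = Vt / (PIP − PEEP) = 540 / (28 − 6) = 540 / 22.0 = 24.545 mL/cmH2O.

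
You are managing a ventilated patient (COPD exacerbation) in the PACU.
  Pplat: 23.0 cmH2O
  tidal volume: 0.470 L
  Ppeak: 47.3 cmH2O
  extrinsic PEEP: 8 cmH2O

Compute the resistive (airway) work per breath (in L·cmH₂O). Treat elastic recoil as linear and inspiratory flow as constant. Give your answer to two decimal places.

With constant inspiratory flow the resistive pressure is constant at PIP − Pplat = 47.3 − 23.0 = 24.3 cmH2O, so resistive work = 24.3 × 0.470 = 11.421 L·cmH2O.

11.42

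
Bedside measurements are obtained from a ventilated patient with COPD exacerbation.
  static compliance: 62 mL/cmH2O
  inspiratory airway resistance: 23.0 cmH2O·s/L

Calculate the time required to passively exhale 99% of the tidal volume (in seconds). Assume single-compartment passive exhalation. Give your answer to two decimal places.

τ = R × C = 23.0 × 62 mL/cmH2O = 23.0 × 0.062 L/cmH2O = 1.426 s.
Exhaled fraction f = 1 − e^(−t/τ) → t = −τ·ln(1 − f) = −1.426·ln(0.01) = 6.567 s.

6.57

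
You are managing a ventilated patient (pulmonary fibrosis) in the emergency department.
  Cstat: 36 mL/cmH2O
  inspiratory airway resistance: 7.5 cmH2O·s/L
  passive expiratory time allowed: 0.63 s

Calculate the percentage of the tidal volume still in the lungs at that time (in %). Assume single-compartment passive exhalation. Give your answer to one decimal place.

9.7

τ = R × C = 7.5 × 36 mL/cmH2O = 7.5 × 0.036 L/cmH2O = 0.27 s.
Passive exhalation: V(t)/V₀ = e^(−t/τ) = e^(−0.63/0.27) = 0.09697.
Fraction remaining = 0.09697 → 9.697%.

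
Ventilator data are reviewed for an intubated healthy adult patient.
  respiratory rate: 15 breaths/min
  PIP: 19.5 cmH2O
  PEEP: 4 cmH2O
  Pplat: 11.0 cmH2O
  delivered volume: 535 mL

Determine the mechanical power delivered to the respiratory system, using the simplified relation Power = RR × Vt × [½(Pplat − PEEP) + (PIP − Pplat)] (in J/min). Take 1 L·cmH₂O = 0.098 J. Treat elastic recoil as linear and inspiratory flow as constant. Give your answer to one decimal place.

9.4

Per-breath work = Vt × [½(Pplat−PEEP) + (PIP−Pplat)] = 0.535 × [0.5×7.0 + 8.5] = 0.535 × 12.0 = 6.42 L·cmH2O.
Power = 15 × 6.42 = 96.3 L·cmH2O/min.
× 0.098 J/(L·cmH2O) → 9.437 J/min.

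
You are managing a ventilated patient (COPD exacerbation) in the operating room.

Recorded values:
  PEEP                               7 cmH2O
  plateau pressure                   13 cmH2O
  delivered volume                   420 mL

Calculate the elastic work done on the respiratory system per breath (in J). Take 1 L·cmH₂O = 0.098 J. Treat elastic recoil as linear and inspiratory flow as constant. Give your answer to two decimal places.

0.12

Elastic work ≈ ½ × (Pplat − PEEP) × Vt = 0.5 × (13 − 7) × 0.420 L = 0.5 × 6.0 × 0.420 = 1.26 L·cmH2O.
× 0.098 J/(L·cmH2O) → 0.1235 J.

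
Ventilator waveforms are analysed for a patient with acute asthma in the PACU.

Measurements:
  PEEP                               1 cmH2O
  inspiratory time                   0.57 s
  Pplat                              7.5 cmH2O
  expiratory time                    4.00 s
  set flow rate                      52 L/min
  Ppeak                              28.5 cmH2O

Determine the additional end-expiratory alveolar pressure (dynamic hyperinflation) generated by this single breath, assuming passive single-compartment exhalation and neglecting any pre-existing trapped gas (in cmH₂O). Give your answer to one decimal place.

0.7

Flow: 52 L/min ÷ 60 = 0.8667 L/s.
Vt = flow × Ti = 0.8667 L/s × 0.57 s × 1000 mL/L = 494.02 mL.
R = (PIP − Pplat)/V̇ = (28.5 − 7.5) / 0.8667 = 21.0/0.8667 = 24.23 cmH2O·s/L.
C = Vt/(Pplat − PEEP) = 494.02 / (7.5 − 1) = 494.02/6.5 = 76.003 mL/cmH2O.
τ = R × C = 24.23 × 0.076 L/cmH2O = 1.841 s.
Fraction remaining = e^(−Te/τ) = e^(−4.00/1.841) = 0.1139; trapped volume = 494.02 × 0.1139 = 56.269 mL.
Additional alveolar pressure from trapping ≈ V_trapped / C = 56.269 / 76.003 = 0.7404 cmH2O.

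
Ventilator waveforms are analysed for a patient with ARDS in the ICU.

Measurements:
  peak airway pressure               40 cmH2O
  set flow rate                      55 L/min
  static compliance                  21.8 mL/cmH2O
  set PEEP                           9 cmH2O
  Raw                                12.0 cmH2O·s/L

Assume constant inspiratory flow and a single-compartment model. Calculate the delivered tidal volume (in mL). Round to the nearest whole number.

436

Flow: 55 L/min ÷ 60 = 0.9167 L/s.
Equation of motion (constant flow): PIP = Vt/C + R·V̇ + PEEP.
Vt/C = PIP − R·V̇ − PEEP = 40 − 11.0 − 9 = 20.0 cmH2O.
Vt = C × 20.0 = 21.8 × 20.0 = 436.0 mL.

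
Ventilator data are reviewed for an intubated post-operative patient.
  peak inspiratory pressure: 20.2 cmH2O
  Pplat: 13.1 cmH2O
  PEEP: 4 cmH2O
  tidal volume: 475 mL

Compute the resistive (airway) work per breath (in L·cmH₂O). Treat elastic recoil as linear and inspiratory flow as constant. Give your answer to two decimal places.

3.37

With constant inspiratory flow the resistive pressure is constant at PIP − Pplat = 20.2 − 13.1 = 7.1 cmH2O, so resistive work = 7.1 × 0.475 = 3.373 L·cmH2O.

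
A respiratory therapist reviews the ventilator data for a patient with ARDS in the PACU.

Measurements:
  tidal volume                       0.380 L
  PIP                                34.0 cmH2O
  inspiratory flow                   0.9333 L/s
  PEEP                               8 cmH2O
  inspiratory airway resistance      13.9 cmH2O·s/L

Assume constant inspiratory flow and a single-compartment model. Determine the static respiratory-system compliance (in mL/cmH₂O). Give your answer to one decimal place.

29.2

Equation of motion (constant flow): PIP = Vt/C + R·V̇ + PEEP.
Vt/C = PIP − R·V̇ − PEEP = 34.0 − 13.9×0.9333 − 8 = 34.0 − 12.973 − 8 = 13.027 cmH2O.
C = Vt / 13.027 = 380 / 13.027 = 29.17 mL/cmH2O.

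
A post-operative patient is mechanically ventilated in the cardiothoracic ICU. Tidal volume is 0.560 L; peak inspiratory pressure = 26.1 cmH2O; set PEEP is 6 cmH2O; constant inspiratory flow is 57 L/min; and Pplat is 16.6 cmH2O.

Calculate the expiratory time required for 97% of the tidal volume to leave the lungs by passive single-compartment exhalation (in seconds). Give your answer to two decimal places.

1.85

Flow: 57 L/min ÷ 60 = 0.95 L/s.
R = (PIP − Pplat)/V̇ = (26.1 − 16.6) / 0.95 = 9.5/0.95 = 10.0 cmH2O·s/L.
C = Vt/(Pplat − PEEP) = 560.0 / (16.6 − 6) = 560.0/10.6 = 52.83 mL/cmH2O.
τ = R × C = 10.0 × 0.05283 L/cmH2O = 0.5283 s.
t = −τ·ln(1 − 0.97) = −0.5283·ln(0.03) = 1.853 s.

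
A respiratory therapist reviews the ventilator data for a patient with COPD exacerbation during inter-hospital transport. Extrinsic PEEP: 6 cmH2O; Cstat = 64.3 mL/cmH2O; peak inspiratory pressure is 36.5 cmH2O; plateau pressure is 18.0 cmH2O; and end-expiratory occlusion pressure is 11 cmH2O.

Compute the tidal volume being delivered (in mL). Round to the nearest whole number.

End-expiratory occlusion gives total PEEP = 11 cmH2O (intrinsic PEEP = 11 − 6 = 5). Use total PEEP for the elastic gradient.
Vt = Cstat × (Pplat − PEEPtotal) = 64.3 × (18.0 − 11) = 64.3 × 7.0 = 450.1 mL.

450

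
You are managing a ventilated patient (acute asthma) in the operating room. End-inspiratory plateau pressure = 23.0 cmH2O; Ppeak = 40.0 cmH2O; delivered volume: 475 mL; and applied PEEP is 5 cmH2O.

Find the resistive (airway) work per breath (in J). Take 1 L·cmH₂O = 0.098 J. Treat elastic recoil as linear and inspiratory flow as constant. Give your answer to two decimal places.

0.79

With constant inspiratory flow the resistive pressure is constant at PIP − Pplat = 40.0 − 23.0 = 17.0 cmH2O, so resistive work = 17.0 × 0.475 = 8.075 L·cmH2O.
× 0.098 J/(L·cmH2O) → 0.7914 J.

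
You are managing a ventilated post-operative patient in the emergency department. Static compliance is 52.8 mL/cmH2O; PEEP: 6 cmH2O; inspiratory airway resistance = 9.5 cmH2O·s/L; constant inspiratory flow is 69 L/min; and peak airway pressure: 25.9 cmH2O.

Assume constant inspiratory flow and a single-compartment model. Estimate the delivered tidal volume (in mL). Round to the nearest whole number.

474

Flow: 69 L/min ÷ 60 = 1.15 L/s.
Equation of motion (constant flow): PIP = Vt/C + R·V̇ + PEEP.
Vt/C = PIP − R·V̇ − PEEP = 25.9 − 10.925 − 6 = 8.975 cmH2O.
Vt = C × 8.975 = 52.8 × 8.975 = 473.88 mL.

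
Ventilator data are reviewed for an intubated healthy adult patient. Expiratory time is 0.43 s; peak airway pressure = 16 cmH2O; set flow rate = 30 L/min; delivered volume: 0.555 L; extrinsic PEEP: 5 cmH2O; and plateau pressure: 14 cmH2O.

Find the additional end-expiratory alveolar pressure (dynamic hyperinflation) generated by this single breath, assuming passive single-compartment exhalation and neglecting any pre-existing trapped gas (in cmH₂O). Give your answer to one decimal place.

Flow: 30 L/min ÷ 60 = 0.5 L/s.
R = (PIP − Pplat)/V̇ = (16 − 14) / 0.5 = 2.0/0.5 = 4.0 cmH2O·s/L.
C = Vt/(Pplat − PEEP) = 555.0 / (14 − 5) = 555.0/9.0 = 61.667 mL/cmH2O.
τ = R × C = 4.0 × 0.06167 L/cmH2O = 0.2467 s.
Fraction remaining = e^(−Te/τ) = e^(−0.43/0.2467) = 0.175; trapped volume = 555.0 × 0.175 = 97.125 mL.
Additional alveolar pressure from trapping ≈ V_trapped / C = 97.125 / 61.667 = 1.575 cmH2O.

1.6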